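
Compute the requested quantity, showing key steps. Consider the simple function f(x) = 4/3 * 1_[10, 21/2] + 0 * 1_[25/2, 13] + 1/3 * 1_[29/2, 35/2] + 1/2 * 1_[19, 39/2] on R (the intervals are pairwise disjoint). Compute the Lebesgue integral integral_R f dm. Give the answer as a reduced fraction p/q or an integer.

For a simple function f = sum_i c_i * 1_{A_i} with disjoint A_i,
  integral f dm = sum_i c_i * m(A_i).
Lengths of the A_i:
  m(A_1) = 21/2 - 10 = 1/2.
  m(A_2) = 13 - 25/2 = 1/2.
  m(A_3) = 35/2 - 29/2 = 3.
  m(A_4) = 39/2 - 19 = 1/2.
Contributions c_i * m(A_i):
  (4/3) * (1/2) = 2/3.
  (0) * (1/2) = 0.
  (1/3) * (3) = 1.
  (1/2) * (1/2) = 1/4.
Total: 2/3 + 0 + 1 + 1/4 = 23/12.

23/12


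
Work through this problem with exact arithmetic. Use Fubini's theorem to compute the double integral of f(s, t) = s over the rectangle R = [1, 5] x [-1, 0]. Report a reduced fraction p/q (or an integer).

f(s, t) is a tensor product of a function of s and a function of t, and both factors are bounded continuous (hence Lebesgue integrable) on the rectangle, so Fubini's theorem applies:
  integral_R f d(m x m) = (integral_a1^b1 s ds) * (integral_a2^b2 1 dt).
Inner integral in s: integral_{1}^{5} s ds = (5^2 - 1^2)/2
  = 12.
Inner integral in t: integral_{-1}^{0} 1 dt = (0^1 - (-1)^1)/1
  = 1.
Product: (12) * (1) = 12.

12


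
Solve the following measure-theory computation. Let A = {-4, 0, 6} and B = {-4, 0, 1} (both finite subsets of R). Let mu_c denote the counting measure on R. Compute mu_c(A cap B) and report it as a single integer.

Counting measure on a finite set equals cardinality. mu_c(A cap B) = |A cap B| (elements appearing in both).
Enumerating the elements of A that also lie in B gives 2 element(s).
So mu_c(A cap B) = 2.

2


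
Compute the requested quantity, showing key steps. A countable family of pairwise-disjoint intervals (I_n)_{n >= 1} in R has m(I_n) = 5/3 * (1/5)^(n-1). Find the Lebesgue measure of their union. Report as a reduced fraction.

By countable additivity of the Lebesgue measure on pairwise disjoint measurable sets,
  m(union_{n >= 1} I_n) = sum_{n >= 1} m(I_n) = sum_{n >= 1} a * r^(n-1),
  with a = 5/3 and r = 1/5.
Since 0 < r = 1/5 < 1, the geometric series converges:
  sum_{n >= 1} a * r^(n-1) = a / (1 - r).
  = 5/3 / (1 - 1/5)
  = 5/3 / (4/5)
  = 25/12.

25/12


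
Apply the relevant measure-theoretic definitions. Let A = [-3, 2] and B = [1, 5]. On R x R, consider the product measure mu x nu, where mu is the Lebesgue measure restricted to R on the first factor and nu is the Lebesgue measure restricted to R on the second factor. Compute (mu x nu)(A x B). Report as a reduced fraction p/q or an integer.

For a measurable rectangle A x B, the product measure satisfies
  (mu x nu)(A x B) = mu(A) * nu(B).
  mu(A) = 5.
  nu(B) = 4.
  (mu x nu)(A x B) = 5 * 4 = 20.

20


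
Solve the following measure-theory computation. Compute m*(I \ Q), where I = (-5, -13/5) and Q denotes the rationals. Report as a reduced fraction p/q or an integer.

The interval I = (-5, -13/5) has m(I) = -13/5 - (-5) = 12/5 (endpoints are measure-zero, so open/closed/half-open agree). Write I = (I cap Q) u (I \ Q). The rationals in I are countable, so m*(I cap Q) = 0 (cover each rational by intervals whose total length is arbitrarily small). By countable subadditivity m*(I) <= m*(I cap Q) + m*(I \ Q), hence m*(I \ Q) >= m(I) = 12/5. The reverse inequality m*(I \ Q) <= m*(I) = 12/5 is trivial since (I \ Q) is a subset of I. Therefore m*(I \ Q) = 12/5.

12/5


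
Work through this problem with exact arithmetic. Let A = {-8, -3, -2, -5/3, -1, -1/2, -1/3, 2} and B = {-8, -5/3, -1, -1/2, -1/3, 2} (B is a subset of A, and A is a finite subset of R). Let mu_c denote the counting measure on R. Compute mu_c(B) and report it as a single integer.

Counting measure assigns mu_c(E) = |E| (number of elements) when E is finite.
B has 6 element(s), so mu_c(B) = 6.

6


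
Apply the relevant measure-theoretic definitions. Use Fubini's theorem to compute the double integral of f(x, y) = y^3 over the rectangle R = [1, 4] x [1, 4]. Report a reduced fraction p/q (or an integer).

f(x, y) is a tensor product of a function of x and a function of y, and both factors are bounded continuous (hence Lebesgue integrable) on the rectangle, so Fubini's theorem applies:
  integral_R f d(m x m) = (integral_a1^b1 1 dx) * (integral_a2^b2 y^3 dy).
Inner integral in x: integral_{1}^{4} 1 dx = (4^1 - 1^1)/1
  = 3.
Inner integral in y: integral_{1}^{4} y^3 dy = (4^4 - 1^4)/4
  = 255/4.
Product: (3) * (255/4) = 765/4.

765/4


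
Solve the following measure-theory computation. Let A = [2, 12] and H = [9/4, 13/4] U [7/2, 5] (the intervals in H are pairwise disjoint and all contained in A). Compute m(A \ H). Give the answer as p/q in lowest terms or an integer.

The ambient interval has length m(A) = 12 - 2 = 10.
Since the holes are disjoint and sit inside A, by finite additivity
  m(H) = sum_i (b_i - a_i), and m(A \ H) = m(A) - m(H).
Computing the hole measures:
  m(H_1) = 13/4 - 9/4 = 1.
  m(H_2) = 5 - 7/2 = 3/2.
Summed: m(H) = 1 + 3/2 = 5/2.
So m(A \ H) = 10 - 5/2 = 15/2.

15/2


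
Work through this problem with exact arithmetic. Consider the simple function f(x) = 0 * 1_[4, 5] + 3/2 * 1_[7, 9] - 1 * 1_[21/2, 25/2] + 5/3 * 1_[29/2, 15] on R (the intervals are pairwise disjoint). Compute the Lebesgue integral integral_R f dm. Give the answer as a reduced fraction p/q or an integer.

For a simple function f = sum_i c_i * 1_{A_i} with disjoint A_i,
  integral f dm = sum_i c_i * m(A_i).
Lengths of the A_i:
  m(A_1) = 5 - 4 = 1.
  m(A_2) = 9 - 7 = 2.
  m(A_3) = 25/2 - 21/2 = 2.
  m(A_4) = 15 - 29/2 = 1/2.
Contributions c_i * m(A_i):
  (0) * (1) = 0.
  (3/2) * (2) = 3.
  (-1) * (2) = -2.
  (5/3) * (1/2) = 5/6.
Total: 0 + 3 - 2 + 5/6 = 11/6.

11/6


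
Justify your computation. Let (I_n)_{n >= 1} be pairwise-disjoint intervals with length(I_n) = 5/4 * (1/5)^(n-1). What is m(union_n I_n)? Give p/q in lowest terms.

By countable additivity of the Lebesgue measure on pairwise disjoint measurable sets,
  m(union_{n >= 1} I_n) = sum_{n >= 1} m(I_n) = sum_{n >= 1} a * r^(n-1),
  with a = 5/4 and r = 1/5.
Since 0 < r = 1/5 < 1, the geometric series converges:
  sum_{n >= 1} a * r^(n-1) = a / (1 - r).
  = 5/4 / (1 - 1/5)
  = 5/4 / (4/5)
  = 25/16.

25/16


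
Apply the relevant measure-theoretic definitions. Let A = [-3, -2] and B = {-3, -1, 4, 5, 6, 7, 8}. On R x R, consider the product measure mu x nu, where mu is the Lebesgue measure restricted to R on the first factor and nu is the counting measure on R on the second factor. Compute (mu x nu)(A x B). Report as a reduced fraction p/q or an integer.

For a measurable rectangle A x B, the product measure satisfies
  (mu x nu)(A x B) = mu(A) * nu(B).
  mu(A) = 1.
  nu(B) = 7.
  (mu x nu)(A x B) = 1 * 7 = 7.

7


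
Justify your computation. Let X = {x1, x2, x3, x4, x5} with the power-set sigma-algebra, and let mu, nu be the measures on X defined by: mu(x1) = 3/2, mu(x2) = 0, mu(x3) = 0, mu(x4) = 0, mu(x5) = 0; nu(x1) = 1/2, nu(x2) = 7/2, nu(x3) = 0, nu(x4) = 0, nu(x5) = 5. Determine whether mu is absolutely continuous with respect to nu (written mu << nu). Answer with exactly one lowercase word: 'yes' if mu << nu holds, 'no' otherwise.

mu << nu means: every nu-null measurable set is also mu-null; equivalently, for every atom x, if nu({x}) = 0 then mu({x}) = 0.
Checking each atom:
  x1: nu = 1/2 > 0 -> no constraint.
  x2: nu = 7/2 > 0 -> no constraint.
  x3: nu = 0, mu = 0 -> consistent with mu << nu.
  x4: nu = 0, mu = 0 -> consistent with mu << nu.
  x5: nu = 5 > 0 -> no constraint.
No atom violates the condition. Therefore mu << nu.

yes


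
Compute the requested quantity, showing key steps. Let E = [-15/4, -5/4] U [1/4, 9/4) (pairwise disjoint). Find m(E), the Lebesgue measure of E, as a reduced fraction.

For pairwise disjoint intervals, m(union_i I_i) = sum_i m(I_i),
and m is invariant under swapping open/closed endpoints (single points have measure 0).
So m(E) = sum_i (b_i - a_i).
  I_1 has length -5/4 - (-15/4) = 5/2.
  I_2 has length 9/4 - 1/4 = 2.
Summing:
  m(E) = 5/2 + 2 = 9/2.

9/2


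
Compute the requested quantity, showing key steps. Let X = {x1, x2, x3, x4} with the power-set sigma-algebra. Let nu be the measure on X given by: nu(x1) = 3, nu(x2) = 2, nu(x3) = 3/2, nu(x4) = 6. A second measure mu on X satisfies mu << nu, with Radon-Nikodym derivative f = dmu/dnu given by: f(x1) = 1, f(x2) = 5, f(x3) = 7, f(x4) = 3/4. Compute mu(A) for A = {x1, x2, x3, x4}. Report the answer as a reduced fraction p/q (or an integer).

By the defining property of the Radon-Nikodym derivative, for every measurable set A,
  mu(A) = integral_A f dnu.
Since nu is a discrete measure concentrated on the atoms of X, the integral over A reduces to the sum
  mu(A) = sum_{x in A} f(x) * nu({x}).
Computing each term:
  x1: f(x1) * nu(x1) = 1 * 3 = 3.
  x2: f(x2) * nu(x2) = 5 * 2 = 10.
  x3: f(x3) * nu(x3) = 7 * 3/2 = 21/2.
  x4: f(x4) * nu(x4) = 3/4 * 6 = 9/2.
Summing: mu(A) = 3 + 10 + 21/2 + 9/2 = 28.

28


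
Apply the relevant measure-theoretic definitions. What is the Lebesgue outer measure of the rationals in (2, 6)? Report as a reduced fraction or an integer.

Q cap (2, 6) is countable; list its elements as q_1, q_2, ... . Fix eps > 0 and cover the k-th point by an interval of length eps * 2^(-k). The cover has total length eps * sum_{k>=1} 2^(-k) = eps, so by definition of outer measure m*(Q cap (2, 6)) <= eps. Since eps was arbitrary and m* >= 0, the outer measure is 0.

0


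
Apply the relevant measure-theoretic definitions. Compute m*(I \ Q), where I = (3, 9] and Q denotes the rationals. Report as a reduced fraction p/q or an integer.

The interval I = (3, 9] has m(I) = 9 - 3 = 6 (endpoints are measure-zero, so open/closed/half-open agree). Write I = (I cap Q) u (I \ Q). The rationals in I are countable, so m*(I cap Q) = 0 (cover each rational by intervals whose total length is arbitrarily small). By countable subadditivity m*(I) <= m*(I cap Q) + m*(I \ Q), hence m*(I \ Q) >= m(I) = 6. The reverse inequality m*(I \ Q) <= m*(I) = 6 is trivial since (I \ Q) is a subset of I. Therefore m*(I \ Q) = 6.

6


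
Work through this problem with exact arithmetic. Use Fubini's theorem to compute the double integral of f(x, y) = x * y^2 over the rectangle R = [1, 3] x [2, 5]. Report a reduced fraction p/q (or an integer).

f(x, y) is a tensor product of a function of x and a function of y, and both factors are bounded continuous (hence Lebesgue integrable) on the rectangle, so Fubini's theorem applies:
  integral_R f d(m x m) = (integral_a1^b1 x dx) * (integral_a2^b2 y^2 dy).
Inner integral in x: integral_{1}^{3} x dx = (3^2 - 1^2)/2
  = 4.
Inner integral in y: integral_{2}^{5} y^2 dy = (5^3 - 2^3)/3
  = 39.
Product: (4) * (39) = 156.

156


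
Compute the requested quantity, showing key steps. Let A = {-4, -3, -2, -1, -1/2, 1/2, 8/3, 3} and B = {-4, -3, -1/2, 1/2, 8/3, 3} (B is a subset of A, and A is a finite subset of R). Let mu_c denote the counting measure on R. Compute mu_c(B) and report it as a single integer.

Counting measure assigns mu_c(E) = |E| (number of elements) when E is finite.
B has 6 element(s), so mu_c(B) = 6.

6


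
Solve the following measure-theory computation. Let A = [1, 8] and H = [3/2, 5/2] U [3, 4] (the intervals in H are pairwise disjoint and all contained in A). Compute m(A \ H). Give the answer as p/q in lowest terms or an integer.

The ambient interval has length m(A) = 8 - 1 = 7.
Since the holes are disjoint and sit inside A, by finite additivity
  m(H) = sum_i (b_i - a_i), and m(A \ H) = m(A) - m(H).
Computing the hole measures:
  m(H_1) = 5/2 - 3/2 = 1.
  m(H_2) = 4 - 3 = 1.
Summed: m(H) = 1 + 1 = 2.
So m(A \ H) = 7 - 2 = 5.

5


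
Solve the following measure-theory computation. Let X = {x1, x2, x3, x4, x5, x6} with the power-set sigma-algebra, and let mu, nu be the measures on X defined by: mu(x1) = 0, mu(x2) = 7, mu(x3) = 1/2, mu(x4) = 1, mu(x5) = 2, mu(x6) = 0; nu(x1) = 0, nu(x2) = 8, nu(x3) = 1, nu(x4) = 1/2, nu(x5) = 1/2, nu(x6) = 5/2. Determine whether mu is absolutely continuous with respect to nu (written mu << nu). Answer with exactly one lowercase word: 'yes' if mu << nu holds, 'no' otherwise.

mu << nu means: every nu-null measurable set is also mu-null; equivalently, for every atom x, if nu({x}) = 0 then mu({x}) = 0.
Checking each atom:
  x1: nu = 0, mu = 0 -> consistent with mu << nu.
  x2: nu = 8 > 0 -> no constraint.
  x3: nu = 1 > 0 -> no constraint.
  x4: nu = 1/2 > 0 -> no constraint.
  x5: nu = 1/2 > 0 -> no constraint.
  x6: nu = 5/2 > 0 -> no constraint.
No atom violates the condition. Therefore mu << nu.

yes


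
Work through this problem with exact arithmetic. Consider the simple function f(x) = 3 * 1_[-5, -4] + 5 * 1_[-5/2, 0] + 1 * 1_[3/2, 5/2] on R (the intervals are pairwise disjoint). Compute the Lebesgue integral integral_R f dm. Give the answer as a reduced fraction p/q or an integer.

For a simple function f = sum_i c_i * 1_{A_i} with disjoint A_i,
  integral f dm = sum_i c_i * m(A_i).
Lengths of the A_i:
  m(A_1) = -4 - (-5) = 1.
  m(A_2) = 0 - (-5/2) = 5/2.
  m(A_3) = 5/2 - 3/2 = 1.
Contributions c_i * m(A_i):
  (3) * (1) = 3.
  (5) * (5/2) = 25/2.
  (1) * (1) = 1.
Total: 3 + 25/2 + 1 = 33/2.

33/2


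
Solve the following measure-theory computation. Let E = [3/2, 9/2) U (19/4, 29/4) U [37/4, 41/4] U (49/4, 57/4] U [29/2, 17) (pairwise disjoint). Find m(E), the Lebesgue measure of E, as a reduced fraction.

For pairwise disjoint intervals, m(union_i I_i) = sum_i m(I_i),
and m is invariant under swapping open/closed endpoints (single points have measure 0).
So m(E) = sum_i (b_i - a_i).
  I_1 has length 9/2 - 3/2 = 3.
  I_2 has length 29/4 - 19/4 = 5/2.
  I_3 has length 41/4 - 37/4 = 1.
  I_4 has length 57/4 - 49/4 = 2.
  I_5 has length 17 - 29/2 = 5/2.
Summing:
  m(E) = 3 + 5/2 + 1 + 2 + 5/2 = 11.

11


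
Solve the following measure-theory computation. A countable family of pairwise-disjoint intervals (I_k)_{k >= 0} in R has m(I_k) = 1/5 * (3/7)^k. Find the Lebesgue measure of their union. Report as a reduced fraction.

By countable additivity of the Lebesgue measure on pairwise disjoint measurable sets,
  m(union_{k >= 0} I_k) = sum_{k >= 0} m(I_k) = sum_{k >= 0} a * r^k,
  with a = 1/5 and r = 3/7.
Since 0 < r = 3/7 < 1, the geometric series converges:
  sum_{k >= 0} a * r^k = a / (1 - r).
  = 1/5 / (1 - 3/7)
  = 1/5 / (4/7)
  = 7/20.

7/20


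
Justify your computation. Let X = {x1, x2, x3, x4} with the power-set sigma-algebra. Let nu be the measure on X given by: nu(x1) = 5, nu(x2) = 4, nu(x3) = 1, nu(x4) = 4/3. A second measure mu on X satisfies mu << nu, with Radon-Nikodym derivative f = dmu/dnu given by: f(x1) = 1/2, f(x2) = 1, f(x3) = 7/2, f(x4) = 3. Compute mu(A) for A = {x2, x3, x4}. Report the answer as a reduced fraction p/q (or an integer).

By the defining property of the Radon-Nikodym derivative, for every measurable set A,
  mu(A) = integral_A f dnu.
Since nu is a discrete measure concentrated on the atoms of X, the integral over A reduces to the sum
  mu(A) = sum_{x in A} f(x) * nu({x}).
Computing each term:
  x2: f(x2) * nu(x2) = 1 * 4 = 4.
  x3: f(x3) * nu(x3) = 7/2 * 1 = 7/2.
  x4: f(x4) * nu(x4) = 3 * 4/3 = 4.
Summing: mu(A) = 4 + 7/2 + 4 = 23/2.

23/2


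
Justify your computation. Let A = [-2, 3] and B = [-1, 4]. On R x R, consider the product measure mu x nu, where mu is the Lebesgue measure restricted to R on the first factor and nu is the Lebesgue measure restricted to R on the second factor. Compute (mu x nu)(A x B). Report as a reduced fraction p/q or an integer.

For a measurable rectangle A x B, the product measure satisfies
  (mu x nu)(A x B) = mu(A) * nu(B).
  mu(A) = 5.
  nu(B) = 5.
  (mu x nu)(A x B) = 5 * 5 = 25.

25


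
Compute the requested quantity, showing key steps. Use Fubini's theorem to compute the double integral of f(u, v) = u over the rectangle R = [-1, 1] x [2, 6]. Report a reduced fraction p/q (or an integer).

f(u, v) is a tensor product of a function of u and a function of v, and both factors are bounded continuous (hence Lebesgue integrable) on the rectangle, so Fubini's theorem applies:
  integral_R f d(m x m) = (integral_a1^b1 u du) * (integral_a2^b2 1 dv).
Inner integral in u: integral_{-1}^{1} u du = (1^2 - (-1)^2)/2
  = 0.
Inner integral in v: integral_{2}^{6} 1 dv = (6^1 - 2^1)/1
  = 4.
Product: (0) * (4) = 0.

0


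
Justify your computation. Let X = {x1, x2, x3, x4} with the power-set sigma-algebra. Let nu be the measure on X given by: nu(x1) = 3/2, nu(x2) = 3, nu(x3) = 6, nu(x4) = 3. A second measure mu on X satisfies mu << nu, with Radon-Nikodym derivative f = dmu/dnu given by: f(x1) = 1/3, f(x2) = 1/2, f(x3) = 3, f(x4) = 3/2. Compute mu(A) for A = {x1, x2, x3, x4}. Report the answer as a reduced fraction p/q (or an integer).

By the defining property of the Radon-Nikodym derivative, for every measurable set A,
  mu(A) = integral_A f dnu.
Since nu is a discrete measure concentrated on the atoms of X, the integral over A reduces to the sum
  mu(A) = sum_{x in A} f(x) * nu({x}).
Computing each term:
  x1: f(x1) * nu(x1) = 1/3 * 3/2 = 1/2.
  x2: f(x2) * nu(x2) = 1/2 * 3 = 3/2.
  x3: f(x3) * nu(x3) = 3 * 6 = 18.
  x4: f(x4) * nu(x4) = 3/2 * 3 = 9/2.
Summing: mu(A) = 1/2 + 3/2 + 18 + 9/2 = 49/2.

49/2


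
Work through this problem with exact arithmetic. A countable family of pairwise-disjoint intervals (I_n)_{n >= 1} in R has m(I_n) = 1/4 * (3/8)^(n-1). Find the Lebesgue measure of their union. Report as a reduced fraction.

By countable additivity of the Lebesgue measure on pairwise disjoint measurable sets,
  m(union_{n >= 1} I_n) = sum_{n >= 1} m(I_n) = sum_{n >= 1} a * r^(n-1),
  with a = 1/4 and r = 3/8.
Since 0 < r = 3/8 < 1, the geometric series converges:
  sum_{n >= 1} a * r^(n-1) = a / (1 - r).
  = 1/4 / (1 - 3/8)
  = 1/4 / (5/8)
  = 2/5.

2/5


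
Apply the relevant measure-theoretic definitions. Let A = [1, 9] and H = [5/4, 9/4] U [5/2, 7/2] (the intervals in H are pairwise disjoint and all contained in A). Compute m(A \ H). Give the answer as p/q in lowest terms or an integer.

The ambient interval has length m(A) = 9 - 1 = 8.
Since the holes are disjoint and sit inside A, by finite additivity
  m(H) = sum_i (b_i - a_i), and m(A \ H) = m(A) - m(H).
Computing the hole measures:
  m(H_1) = 9/4 - 5/4 = 1.
  m(H_2) = 7/2 - 5/2 = 1.
Summed: m(H) = 1 + 1 = 2.
So m(A \ H) = 8 - 2 = 6.

6


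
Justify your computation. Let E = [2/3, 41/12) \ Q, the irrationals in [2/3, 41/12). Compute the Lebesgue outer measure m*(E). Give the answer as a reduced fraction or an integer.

The interval I = [2/3, 41/12) has m(I) = 41/12 - 2/3 = 11/4 (endpoints are measure-zero, so open/closed/half-open agree). Write I = (I cap Q) u (I \ Q). The rationals in I are countable, so m*(I cap Q) = 0 (cover each rational by intervals whose total length is arbitrarily small). By countable subadditivity m*(I) <= m*(I cap Q) + m*(I \ Q), hence m*(I \ Q) >= m(I) = 11/4. The reverse inequality m*(I \ Q) <= m*(I) = 11/4 is trivial since (I \ Q) is a subset of I. Therefore m*(I \ Q) = 11/4.

11/4


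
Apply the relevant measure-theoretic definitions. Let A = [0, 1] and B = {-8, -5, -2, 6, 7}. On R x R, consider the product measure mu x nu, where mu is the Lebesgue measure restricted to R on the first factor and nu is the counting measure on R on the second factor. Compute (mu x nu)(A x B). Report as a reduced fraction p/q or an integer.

For a measurable rectangle A x B, the product measure satisfies
  (mu x nu)(A x B) = mu(A) * nu(B).
  mu(A) = 1.
  nu(B) = 5.
  (mu x nu)(A x B) = 1 * 5 = 5.

5


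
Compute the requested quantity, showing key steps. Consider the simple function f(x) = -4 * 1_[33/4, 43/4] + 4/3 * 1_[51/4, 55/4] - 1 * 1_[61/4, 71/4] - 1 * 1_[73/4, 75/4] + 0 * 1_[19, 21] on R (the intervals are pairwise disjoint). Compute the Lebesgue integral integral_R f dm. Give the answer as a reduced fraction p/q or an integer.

For a simple function f = sum_i c_i * 1_{A_i} with disjoint A_i,
  integral f dm = sum_i c_i * m(A_i).
Lengths of the A_i:
  m(A_1) = 43/4 - 33/4 = 5/2.
  m(A_2) = 55/4 - 51/4 = 1.
  m(A_3) = 71/4 - 61/4 = 5/2.
  m(A_4) = 75/4 - 73/4 = 1/2.
  m(A_5) = 21 - 19 = 2.
Contributions c_i * m(A_i):
  (-4) * (5/2) = -10.
  (4/3) * (1) = 4/3.
  (-1) * (5/2) = -5/2.
  (-1) * (1/2) = -1/2.
  (0) * (2) = 0.
Total: -10 + 4/3 - 5/2 - 1/2 + 0 = -35/3.

-35/3


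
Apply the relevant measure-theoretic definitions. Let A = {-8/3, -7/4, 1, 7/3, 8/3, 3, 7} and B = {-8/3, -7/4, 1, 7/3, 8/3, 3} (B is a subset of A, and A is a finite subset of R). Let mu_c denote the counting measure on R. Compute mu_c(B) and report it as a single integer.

Counting measure assigns mu_c(E) = |E| (number of elements) when E is finite.
B has 6 element(s), so mu_c(B) = 6.

6


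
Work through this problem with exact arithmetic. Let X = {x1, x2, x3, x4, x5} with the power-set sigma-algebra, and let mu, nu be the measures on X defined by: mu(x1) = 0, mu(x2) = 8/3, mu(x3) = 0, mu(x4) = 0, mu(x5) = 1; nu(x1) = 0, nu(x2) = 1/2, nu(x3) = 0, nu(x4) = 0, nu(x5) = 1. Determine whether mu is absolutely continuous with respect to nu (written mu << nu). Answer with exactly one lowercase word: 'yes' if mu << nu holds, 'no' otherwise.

mu << nu means: every nu-null measurable set is also mu-null; equivalently, for every atom x, if nu({x}) = 0 then mu({x}) = 0.
Checking each atom:
  x1: nu = 0, mu = 0 -> consistent with mu << nu.
  x2: nu = 1/2 > 0 -> no constraint.
  x3: nu = 0, mu = 0 -> consistent with mu << nu.
  x4: nu = 0, mu = 0 -> consistent with mu << nu.
  x5: nu = 1 > 0 -> no constraint.
No atom violates the condition. Therefore mu << nu.

yes


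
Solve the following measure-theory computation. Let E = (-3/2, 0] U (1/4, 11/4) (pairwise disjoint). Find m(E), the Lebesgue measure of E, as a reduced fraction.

For pairwise disjoint intervals, m(union_i I_i) = sum_i m(I_i),
and m is invariant under swapping open/closed endpoints (single points have measure 0).
So m(E) = sum_i (b_i - a_i).
  I_1 has length 0 - (-3/2) = 3/2.
  I_2 has length 11/4 - 1/4 = 5/2.
Summing:
  m(E) = 3/2 + 5/2 = 4.

4


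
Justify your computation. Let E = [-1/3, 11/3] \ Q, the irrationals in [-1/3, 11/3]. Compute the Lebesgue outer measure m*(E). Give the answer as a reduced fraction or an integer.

The interval I = [-1/3, 11/3] has m(I) = 11/3 - (-1/3) = 4 (endpoints are measure-zero, so open/closed/half-open agree). Write I = (I cap Q) u (I \ Q). The rationals in I are countable, so m*(I cap Q) = 0 (cover each rational by intervals whose total length is arbitrarily small). By countable subadditivity m*(I) <= m*(I cap Q) + m*(I \ Q), hence m*(I \ Q) >= m(I) = 4. The reverse inequality m*(I \ Q) <= m*(I) = 4 is trivial since (I \ Q) is a subset of I. Therefore m*(I \ Q) = 4.

4


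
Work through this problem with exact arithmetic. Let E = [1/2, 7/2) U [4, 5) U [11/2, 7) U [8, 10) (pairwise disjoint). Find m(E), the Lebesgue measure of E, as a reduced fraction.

For pairwise disjoint intervals, m(union_i I_i) = sum_i m(I_i),
and m is invariant under swapping open/closed endpoints (single points have measure 0).
So m(E) = sum_i (b_i - a_i).
  I_1 has length 7/2 - 1/2 = 3.
  I_2 has length 5 - 4 = 1.
  I_3 has length 7 - 11/2 = 3/2.
  I_4 has length 10 - 8 = 2.
Summing:
  m(E) = 3 + 1 + 3/2 + 2 = 15/2.

15/2


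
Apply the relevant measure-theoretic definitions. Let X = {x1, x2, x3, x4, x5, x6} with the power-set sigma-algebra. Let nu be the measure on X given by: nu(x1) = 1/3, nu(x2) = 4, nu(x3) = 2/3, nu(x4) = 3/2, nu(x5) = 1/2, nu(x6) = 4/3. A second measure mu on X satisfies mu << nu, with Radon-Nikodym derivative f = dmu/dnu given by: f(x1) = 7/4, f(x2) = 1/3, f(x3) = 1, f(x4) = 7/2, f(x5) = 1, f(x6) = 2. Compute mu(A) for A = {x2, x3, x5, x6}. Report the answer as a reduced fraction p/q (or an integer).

By the defining property of the Radon-Nikodym derivative, for every measurable set A,
  mu(A) = integral_A f dnu.
Since nu is a discrete measure concentrated on the atoms of X, the integral over A reduces to the sum
  mu(A) = sum_{x in A} f(x) * nu({x}).
Computing each term:
  x2: f(x2) * nu(x2) = 1/3 * 4 = 4/3.
  x3: f(x3) * nu(x3) = 1 * 2/3 = 2/3.
  x5: f(x5) * nu(x5) = 1 * 1/2 = 1/2.
  x6: f(x6) * nu(x6) = 2 * 4/3 = 8/3.
Summing: mu(A) = 4/3 + 2/3 + 1/2 + 8/3 = 31/6.

31/6


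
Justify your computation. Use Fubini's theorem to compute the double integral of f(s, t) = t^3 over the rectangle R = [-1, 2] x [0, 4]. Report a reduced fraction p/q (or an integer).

f(s, t) is a tensor product of a function of s and a function of t, and both factors are bounded continuous (hence Lebesgue integrable) on the rectangle, so Fubini's theorem applies:
  integral_R f d(m x m) = (integral_a1^b1 1 ds) * (integral_a2^b2 t^3 dt).
Inner integral in s: integral_{-1}^{2} 1 ds = (2^1 - (-1)^1)/1
  = 3.
Inner integral in t: integral_{0}^{4} t^3 dt = (4^4 - 0^4)/4
  = 64.
Product: (3) * (64) = 192.

192


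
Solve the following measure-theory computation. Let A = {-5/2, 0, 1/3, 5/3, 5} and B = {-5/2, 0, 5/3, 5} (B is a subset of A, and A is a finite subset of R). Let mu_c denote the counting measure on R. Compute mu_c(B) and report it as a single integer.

Counting measure assigns mu_c(E) = |E| (number of elements) when E is finite.
B has 4 element(s), so mu_c(B) = 4.

4


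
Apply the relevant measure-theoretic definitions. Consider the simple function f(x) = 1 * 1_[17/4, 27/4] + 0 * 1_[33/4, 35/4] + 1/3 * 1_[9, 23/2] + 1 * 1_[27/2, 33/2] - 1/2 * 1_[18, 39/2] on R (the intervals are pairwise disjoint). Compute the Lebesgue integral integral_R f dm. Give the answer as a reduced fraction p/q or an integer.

For a simple function f = sum_i c_i * 1_{A_i} with disjoint A_i,
  integral f dm = sum_i c_i * m(A_i).
Lengths of the A_i:
  m(A_1) = 27/4 - 17/4 = 5/2.
  m(A_2) = 35/4 - 33/4 = 1/2.
  m(A_3) = 23/2 - 9 = 5/2.
  m(A_4) = 33/2 - 27/2 = 3.
  m(A_5) = 39/2 - 18 = 3/2.
Contributions c_i * m(A_i):
  (1) * (5/2) = 5/2.
  (0) * (1/2) = 0.
  (1/3) * (5/2) = 5/6.
  (1) * (3) = 3.
  (-1/2) * (3/2) = -3/4.
Total: 5/2 + 0 + 5/6 + 3 - 3/4 = 67/12.

67/12


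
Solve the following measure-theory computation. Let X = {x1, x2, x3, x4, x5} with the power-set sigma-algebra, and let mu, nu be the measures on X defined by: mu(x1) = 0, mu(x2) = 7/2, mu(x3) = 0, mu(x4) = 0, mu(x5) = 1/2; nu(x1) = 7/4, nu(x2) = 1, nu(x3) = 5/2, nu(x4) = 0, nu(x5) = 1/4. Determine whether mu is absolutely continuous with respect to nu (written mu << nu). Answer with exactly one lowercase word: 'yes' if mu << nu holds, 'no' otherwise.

mu << nu means: every nu-null measurable set is also mu-null; equivalently, for every atom x, if nu({x}) = 0 then mu({x}) = 0.
Checking each atom:
  x1: nu = 7/4 > 0 -> no constraint.
  x2: nu = 1 > 0 -> no constraint.
  x3: nu = 5/2 > 0 -> no constraint.
  x4: nu = 0, mu = 0 -> consistent with mu << nu.
  x5: nu = 1/4 > 0 -> no constraint.
No atom violates the condition. Therefore mu << nu.

yes


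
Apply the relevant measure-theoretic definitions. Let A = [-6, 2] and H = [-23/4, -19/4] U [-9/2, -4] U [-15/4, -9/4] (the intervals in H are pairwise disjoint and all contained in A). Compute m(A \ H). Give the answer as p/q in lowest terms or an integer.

The ambient interval has length m(A) = 2 - (-6) = 8.
Since the holes are disjoint and sit inside A, by finite additivity
  m(H) = sum_i (b_i - a_i), and m(A \ H) = m(A) - m(H).
Computing the hole measures:
  m(H_1) = -19/4 - (-23/4) = 1.
  m(H_2) = -4 - (-9/2) = 1/2.
  m(H_3) = -9/4 - (-15/4) = 3/2.
Summed: m(H) = 1 + 1/2 + 3/2 = 3.
So m(A \ H) = 8 - 3 = 5.

5


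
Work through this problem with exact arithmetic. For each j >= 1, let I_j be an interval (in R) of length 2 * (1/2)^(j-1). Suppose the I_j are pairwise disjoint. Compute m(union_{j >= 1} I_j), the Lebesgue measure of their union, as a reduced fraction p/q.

By countable additivity of the Lebesgue measure on pairwise disjoint measurable sets,
  m(union_{j >= 1} I_j) = sum_{j >= 1} m(I_j) = sum_{j >= 1} a * r^(j-1),
  with a = 2 and r = 1/2.
Since 0 < r = 1/2 < 1, the geometric series converges:
  sum_{j >= 1} a * r^(j-1) = a / (1 - r).
  = 2 / (1 - 1/2)
  = 2 / (1/2)
  = 4.

4


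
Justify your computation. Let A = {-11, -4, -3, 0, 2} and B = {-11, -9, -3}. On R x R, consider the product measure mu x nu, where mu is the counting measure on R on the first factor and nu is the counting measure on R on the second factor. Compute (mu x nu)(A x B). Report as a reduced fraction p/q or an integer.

For a measurable rectangle A x B, the product measure satisfies
  (mu x nu)(A x B) = mu(A) * nu(B).
  mu(A) = 5.
  nu(B) = 3.
  (mu x nu)(A x B) = 5 * 3 = 15.

15


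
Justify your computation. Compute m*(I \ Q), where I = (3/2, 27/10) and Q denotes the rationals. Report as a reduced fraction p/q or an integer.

The interval I = (3/2, 27/10) has m(I) = 27/10 - 3/2 = 6/5 (endpoints are measure-zero, so open/closed/half-open agree). Write I = (I cap Q) u (I \ Q). The rationals in I are countable, so m*(I cap Q) = 0 (cover each rational by intervals whose total length is arbitrarily small). By countable subadditivity m*(I) <= m*(I cap Q) + m*(I \ Q), hence m*(I \ Q) >= m(I) = 6/5. The reverse inequality m*(I \ Q) <= m*(I) = 6/5 is trivial since (I \ Q) is a subset of I. Therefore m*(I \ Q) = 6/5.

6/5


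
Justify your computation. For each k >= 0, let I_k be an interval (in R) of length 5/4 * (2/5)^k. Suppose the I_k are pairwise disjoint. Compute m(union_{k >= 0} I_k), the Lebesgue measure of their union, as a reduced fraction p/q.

By countable additivity of the Lebesgue measure on pairwise disjoint measurable sets,
  m(union_{k >= 0} I_k) = sum_{k >= 0} m(I_k) = sum_{k >= 0} a * r^k,
  with a = 5/4 and r = 2/5.
Since 0 < r = 2/5 < 1, the geometric series converges:
  sum_{k >= 0} a * r^k = a / (1 - r).
  = 5/4 / (1 - 2/5)
  = 5/4 / (3/5)
  = 25/12.

25/12


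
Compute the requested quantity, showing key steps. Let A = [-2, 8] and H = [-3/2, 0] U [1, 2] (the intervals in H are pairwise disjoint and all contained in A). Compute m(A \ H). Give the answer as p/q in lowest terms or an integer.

The ambient interval has length m(A) = 8 - (-2) = 10.
Since the holes are disjoint and sit inside A, by finite additivity
  m(H) = sum_i (b_i - a_i), and m(A \ H) = m(A) - m(H).
Computing the hole measures:
  m(H_1) = 0 - (-3/2) = 3/2.
  m(H_2) = 2 - 1 = 1.
Summed: m(H) = 3/2 + 1 = 5/2.
So m(A \ H) = 10 - 5/2 = 15/2.

15/2


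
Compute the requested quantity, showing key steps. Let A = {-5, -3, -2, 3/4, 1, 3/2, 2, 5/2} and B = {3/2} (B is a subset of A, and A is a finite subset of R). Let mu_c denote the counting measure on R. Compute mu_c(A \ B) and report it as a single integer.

Counting measure assigns mu_c(E) = |E| (number of elements) when E is finite. For B subset A, A \ B is the set of elements of A not in B, so |A \ B| = |A| - |B|.
|A| = 8, |B| = 1, so mu_c(A \ B) = 8 - 1 = 7.

7


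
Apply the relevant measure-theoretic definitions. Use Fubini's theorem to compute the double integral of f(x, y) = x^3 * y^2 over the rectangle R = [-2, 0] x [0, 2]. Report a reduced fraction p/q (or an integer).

f(x, y) is a tensor product of a function of x and a function of y, and both factors are bounded continuous (hence Lebesgue integrable) on the rectangle, so Fubini's theorem applies:
  integral_R f d(m x m) = (integral_a1^b1 x^3 dx) * (integral_a2^b2 y^2 dy).
Inner integral in x: integral_{-2}^{0} x^3 dx = (0^4 - (-2)^4)/4
  = -4.
Inner integral in y: integral_{0}^{2} y^2 dy = (2^3 - 0^3)/3
  = 8/3.
Product: (-4) * (8/3) = -32/3.

-32/3


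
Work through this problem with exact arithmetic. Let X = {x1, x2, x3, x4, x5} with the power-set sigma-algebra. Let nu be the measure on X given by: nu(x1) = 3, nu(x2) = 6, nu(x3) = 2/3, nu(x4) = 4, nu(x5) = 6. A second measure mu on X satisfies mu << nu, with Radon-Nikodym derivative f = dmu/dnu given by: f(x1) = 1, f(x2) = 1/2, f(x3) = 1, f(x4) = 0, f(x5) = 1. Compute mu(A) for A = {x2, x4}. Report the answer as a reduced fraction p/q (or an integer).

By the defining property of the Radon-Nikodym derivative, for every measurable set A,
  mu(A) = integral_A f dnu.
Since nu is a discrete measure concentrated on the atoms of X, the integral over A reduces to the sum
  mu(A) = sum_{x in A} f(x) * nu({x}).
Computing each term:
  x2: f(x2) * nu(x2) = 1/2 * 6 = 3.
  x4: f(x4) * nu(x4) = 0 * 4 = 0.
Summing: mu(A) = 3 + 0 = 3.

3


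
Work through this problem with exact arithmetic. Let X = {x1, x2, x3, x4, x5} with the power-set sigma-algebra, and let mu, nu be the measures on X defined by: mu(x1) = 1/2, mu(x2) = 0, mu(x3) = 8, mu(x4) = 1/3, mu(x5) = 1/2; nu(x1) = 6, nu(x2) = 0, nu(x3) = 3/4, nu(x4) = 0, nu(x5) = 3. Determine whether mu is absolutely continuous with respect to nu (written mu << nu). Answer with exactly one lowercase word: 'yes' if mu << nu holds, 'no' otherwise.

mu << nu means: every nu-null measurable set is also mu-null; equivalently, for every atom x, if nu({x}) = 0 then mu({x}) = 0.
Checking each atom:
  x1: nu = 6 > 0 -> no constraint.
  x2: nu = 0, mu = 0 -> consistent with mu << nu.
  x3: nu = 3/4 > 0 -> no constraint.
  x4: nu = 0, mu = 1/3 > 0 -> violates mu << nu.
  x5: nu = 3 > 0 -> no constraint.
The atom(s) x4 violate the condition (nu = 0 but mu > 0). Therefore mu is NOT absolutely continuous w.r.t. nu.

no


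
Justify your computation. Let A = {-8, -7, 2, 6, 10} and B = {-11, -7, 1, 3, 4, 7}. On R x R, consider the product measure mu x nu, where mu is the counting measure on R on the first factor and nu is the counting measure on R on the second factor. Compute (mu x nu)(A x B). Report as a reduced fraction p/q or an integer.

For a measurable rectangle A x B, the product measure satisfies
  (mu x nu)(A x B) = mu(A) * nu(B).
  mu(A) = 5.
  nu(B) = 6.
  (mu x nu)(A x B) = 5 * 6 = 30.

30


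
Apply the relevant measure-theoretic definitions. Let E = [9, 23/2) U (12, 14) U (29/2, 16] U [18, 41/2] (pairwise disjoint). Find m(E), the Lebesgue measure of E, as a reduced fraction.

For pairwise disjoint intervals, m(union_i I_i) = sum_i m(I_i),
and m is invariant under swapping open/closed endpoints (single points have measure 0).
So m(E) = sum_i (b_i - a_i).
  I_1 has length 23/2 - 9 = 5/2.
  I_2 has length 14 - 12 = 2.
  I_3 has length 16 - 29/2 = 3/2.
  I_4 has length 41/2 - 18 = 5/2.
Summing:
  m(E) = 5/2 + 2 + 3/2 + 5/2 = 17/2.

17/2


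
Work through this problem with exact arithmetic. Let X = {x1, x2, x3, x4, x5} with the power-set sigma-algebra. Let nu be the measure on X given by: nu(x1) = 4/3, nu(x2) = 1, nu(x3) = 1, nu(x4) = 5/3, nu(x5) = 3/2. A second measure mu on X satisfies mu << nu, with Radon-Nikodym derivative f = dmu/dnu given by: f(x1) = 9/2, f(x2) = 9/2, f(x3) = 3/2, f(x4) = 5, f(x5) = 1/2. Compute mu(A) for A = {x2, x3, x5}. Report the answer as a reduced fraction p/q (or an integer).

By the defining property of the Radon-Nikodym derivative, for every measurable set A,
  mu(A) = integral_A f dnu.
Since nu is a discrete measure concentrated on the atoms of X, the integral over A reduces to the sum
  mu(A) = sum_{x in A} f(x) * nu({x}).
Computing each term:
  x2: f(x2) * nu(x2) = 9/2 * 1 = 9/2.
  x3: f(x3) * nu(x3) = 3/2 * 1 = 3/2.
  x5: f(x5) * nu(x5) = 1/2 * 3/2 = 3/4.
Summing: mu(A) = 9/2 + 3/2 + 3/4 = 27/4.

27/4


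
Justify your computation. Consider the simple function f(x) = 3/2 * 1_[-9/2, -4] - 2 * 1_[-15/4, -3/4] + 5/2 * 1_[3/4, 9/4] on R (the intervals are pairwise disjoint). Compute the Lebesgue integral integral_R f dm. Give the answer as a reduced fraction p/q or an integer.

For a simple function f = sum_i c_i * 1_{A_i} with disjoint A_i,
  integral f dm = sum_i c_i * m(A_i).
Lengths of the A_i:
  m(A_1) = -4 - (-9/2) = 1/2.
  m(A_2) = -3/4 - (-15/4) = 3.
  m(A_3) = 9/4 - 3/4 = 3/2.
Contributions c_i * m(A_i):
  (3/2) * (1/2) = 3/4.
  (-2) * (3) = -6.
  (5/2) * (3/2) = 15/4.
Total: 3/4 - 6 + 15/4 = -3/2.

-3/2


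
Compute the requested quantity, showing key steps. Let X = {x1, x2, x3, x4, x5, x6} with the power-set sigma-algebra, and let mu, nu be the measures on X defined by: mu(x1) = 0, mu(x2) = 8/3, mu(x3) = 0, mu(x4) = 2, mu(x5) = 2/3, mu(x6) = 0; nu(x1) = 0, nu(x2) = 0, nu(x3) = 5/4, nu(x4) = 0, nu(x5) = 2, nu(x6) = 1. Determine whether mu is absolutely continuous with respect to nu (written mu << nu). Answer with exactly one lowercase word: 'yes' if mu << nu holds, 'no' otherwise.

mu << nu means: every nu-null measurable set is also mu-null; equivalently, for every atom x, if nu({x}) = 0 then mu({x}) = 0.
Checking each atom:
  x1: nu = 0, mu = 0 -> consistent with mu << nu.
  x2: nu = 0, mu = 8/3 > 0 -> violates mu << nu.
  x3: nu = 5/4 > 0 -> no constraint.
  x4: nu = 0, mu = 2 > 0 -> violates mu << nu.
  x5: nu = 2 > 0 -> no constraint.
  x6: nu = 1 > 0 -> no constraint.
The atom(s) x2, x4 violate the condition (nu = 0 but mu > 0). Therefore mu is NOT absolutely continuous w.r.t. nu.

no


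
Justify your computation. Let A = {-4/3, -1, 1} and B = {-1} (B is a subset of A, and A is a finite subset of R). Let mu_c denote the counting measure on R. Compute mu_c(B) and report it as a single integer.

Counting measure assigns mu_c(E) = |E| (number of elements) when E is finite.
B has 1 element(s), so mu_c(B) = 1.

1


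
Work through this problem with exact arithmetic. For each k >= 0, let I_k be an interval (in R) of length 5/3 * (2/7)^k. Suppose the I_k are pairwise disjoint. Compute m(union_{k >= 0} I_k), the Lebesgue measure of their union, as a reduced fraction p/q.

By countable additivity of the Lebesgue measure on pairwise disjoint measurable sets,
  m(union_{k >= 0} I_k) = sum_{k >= 0} m(I_k) = sum_{k >= 0} a * r^k,
  with a = 5/3 and r = 2/7.
Since 0 < r = 2/7 < 1, the geometric series converges:
  sum_{k >= 0} a * r^k = a / (1 - r).
  = 5/3 / (1 - 2/7)
  = 5/3 / (5/7)
  = 7/3.

7/3


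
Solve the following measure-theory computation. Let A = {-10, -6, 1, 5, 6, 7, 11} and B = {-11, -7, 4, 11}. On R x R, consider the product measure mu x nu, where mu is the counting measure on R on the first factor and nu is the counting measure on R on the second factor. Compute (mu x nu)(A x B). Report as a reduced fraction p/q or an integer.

For a measurable rectangle A x B, the product measure satisfies
  (mu x nu)(A x B) = mu(A) * nu(B).
  mu(A) = 7.
  nu(B) = 4.
  (mu x nu)(A x B) = 7 * 4 = 28.

28


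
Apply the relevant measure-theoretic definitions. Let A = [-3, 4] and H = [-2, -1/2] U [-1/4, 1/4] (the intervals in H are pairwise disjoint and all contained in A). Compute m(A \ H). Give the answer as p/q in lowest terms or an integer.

The ambient interval has length m(A) = 4 - (-3) = 7.
Since the holes are disjoint and sit inside A, by finite additivity
  m(H) = sum_i (b_i - a_i), and m(A \ H) = m(A) - m(H).
Computing the hole measures:
  m(H_1) = -1/2 - (-2) = 3/2.
  m(H_2) = 1/4 - (-1/4) = 1/2.
Summed: m(H) = 3/2 + 1/2 = 2.
So m(A \ H) = 7 - 2 = 5.

5


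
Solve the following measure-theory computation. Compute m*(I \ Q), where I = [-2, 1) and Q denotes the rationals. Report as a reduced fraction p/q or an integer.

The interval I = [-2, 1) has m(I) = 1 - (-2) = 3 (endpoints are measure-zero, so open/closed/half-open agree). Write I = (I cap Q) u (I \ Q). The rationals in I are countable, so m*(I cap Q) = 0 (cover each rational by intervals whose total length is arbitrarily small). By countable subadditivity m*(I) <= m*(I cap Q) + m*(I \ Q), hence m*(I \ Q) >= m(I) = 3. The reverse inequality m*(I \ Q) <= m*(I) = 3 is trivial since (I \ Q) is a subset of I. Therefore m*(I \ Q) = 3.

3


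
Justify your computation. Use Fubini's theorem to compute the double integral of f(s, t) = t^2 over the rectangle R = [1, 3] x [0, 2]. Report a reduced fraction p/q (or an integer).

f(s, t) is a tensor product of a function of s and a function of t, and both factors are bounded continuous (hence Lebesgue integrable) on the rectangle, so Fubini's theorem applies:
  integral_R f d(m x m) = (integral_a1^b1 1 ds) * (integral_a2^b2 t^2 dt).
Inner integral in s: integral_{1}^{3} 1 ds = (3^1 - 1^1)/1
  = 2.
Inner integral in t: integral_{0}^{2} t^2 dt = (2^3 - 0^3)/3
  = 8/3.
Product: (2) * (8/3) = 16/3.

16/3
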